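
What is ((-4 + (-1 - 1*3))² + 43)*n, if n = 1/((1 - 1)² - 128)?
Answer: -107/128 ≈ -0.83594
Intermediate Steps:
n = -1/128 (n = 1/(0² - 128) = 1/(0 - 128) = 1/(-128) = -1/128 ≈ -0.0078125)
((-4 + (-1 - 1*3))² + 43)*n = ((-4 + (-1 - 1*3))² + 43)*(-1/128) = ((-4 + (-1 - 3))² + 43)*(-1/128) = ((-4 - 4)² + 43)*(-1/128) = ((-8)² + 43)*(-1/128) = (64 + 43)*(-1/128) = 107*(-1/128) = -107/128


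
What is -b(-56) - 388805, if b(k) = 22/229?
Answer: -89036367/229 ≈ -3.8881e+5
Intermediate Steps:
b(k) = 22/229 (b(k) = 22*(1/229) = 22/229)
-b(-56) - 388805 = -1*22/229 - 388805 = -22/229 - 388805 = -89036367/229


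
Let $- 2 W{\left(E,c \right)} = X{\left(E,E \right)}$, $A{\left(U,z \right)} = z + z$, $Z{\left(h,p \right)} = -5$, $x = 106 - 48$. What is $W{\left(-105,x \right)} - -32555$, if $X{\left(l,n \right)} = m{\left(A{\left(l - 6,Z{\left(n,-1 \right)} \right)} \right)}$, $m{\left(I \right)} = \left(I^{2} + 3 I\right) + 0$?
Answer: $32520$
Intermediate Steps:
$x = 58$ ($x = 106 - 48 = 58$)
$A{\left(U,z \right)} = 2 z$
$m{\left(I \right)} = I^{2} + 3 I$
$X{\left(l,n \right)} = 70$ ($X{\left(l,n \right)} = 2 \left(-5\right) \left(3 + 2 \left(-5\right)\right) = - 10 \left(3 - 10\right) = \left(-10\right) \left(-7\right) = 70$)
$W{\left(E,c \right)} = -35$ ($W{\left(E,c \right)} = \left(- \frac{1}{2}\right) 70 = -35$)
$W{\left(-105,x \right)} - -32555 = -35 - -32555 = -35 + 32555 = 32520$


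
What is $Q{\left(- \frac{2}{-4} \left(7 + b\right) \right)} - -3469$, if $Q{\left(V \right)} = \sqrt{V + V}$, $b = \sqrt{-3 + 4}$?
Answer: $3469 + 2 \sqrt{2} \approx 3471.8$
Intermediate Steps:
$b = 1$ ($b = \sqrt{1} = 1$)
$Q{\left(V \right)} = \sqrt{2} \sqrt{V}$ ($Q{\left(V \right)} = \sqrt{2 V} = \sqrt{2} \sqrt{V}$)
$Q{\left(- \frac{2}{-4} \left(7 + b\right) \right)} - -3469 = \sqrt{2} \sqrt{- \frac{2}{-4} \left(7 + 1\right)} - -3469 = \sqrt{2} \sqrt{\left(-2\right) \left(- \frac{1}{4}\right) 8} + 3469 = \sqrt{2} \sqrt{\frac{1}{2} \cdot 8} + 3469 = \sqrt{2} \sqrt{4} + 3469 = \sqrt{2} \cdot 2 + 3469 = 2 \sqrt{2} + 3469 = 3469 + 2 \sqrt{2}$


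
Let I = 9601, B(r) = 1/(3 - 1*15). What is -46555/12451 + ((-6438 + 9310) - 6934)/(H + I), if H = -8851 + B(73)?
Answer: -1025859989/112046549 ≈ -9.1557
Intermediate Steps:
B(r) = -1/12 (B(r) = 1/(3 - 15) = 1/(-12) = -1/12)
H = -106213/12 (H = -8851 - 1/12 = -106213/12 ≈ -8851.1)
-46555/12451 + ((-6438 + 9310) - 6934)/(H + I) = -46555/12451 + ((-6438 + 9310) - 6934)/(-106213/12 + 9601) = -46555*1/12451 + (2872 - 6934)/(8999/12) = -46555/12451 - 4062*12/8999 = -46555/12451 - 48744/8999 = -1025859989/112046549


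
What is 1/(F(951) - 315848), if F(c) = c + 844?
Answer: -1/314053 ≈ -3.1842e-6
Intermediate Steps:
F(c) = 844 + c
1/(F(951) - 315848) = 1/((844 + 951) - 315848) = 1/(1795 - 315848) = 1/(-314053) = -1/314053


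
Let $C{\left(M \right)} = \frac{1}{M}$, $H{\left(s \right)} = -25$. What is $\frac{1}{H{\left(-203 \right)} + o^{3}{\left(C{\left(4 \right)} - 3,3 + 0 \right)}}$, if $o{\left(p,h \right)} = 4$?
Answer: $\frac{1}{39} \approx 0.025641$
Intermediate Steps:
$\frac{1}{H{\left(-203 \right)} + o^{3}{\left(C{\left(4 \right)} - 3,3 + 0 \right)}} = \frac{1}{-25 + 4^{3}} = \frac{1}{-25 + 64} = \frac{1}{39}$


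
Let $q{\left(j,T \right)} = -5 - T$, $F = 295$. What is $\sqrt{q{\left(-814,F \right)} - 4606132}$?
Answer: $4 i \sqrt{287902} \approx 2146.3 i$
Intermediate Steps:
$\sqrt{q{\left(-814,F \right)} - 4606132} = \sqrt{\left(-5 - 295\right) - 4606132} = \sqrt{-300 - 4606132} = \sqrt{-4606432} = 4 i \sqrt{287902}$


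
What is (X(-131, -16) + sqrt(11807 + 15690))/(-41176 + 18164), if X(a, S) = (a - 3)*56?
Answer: 1876/5753 - sqrt(27497)/23012 ≈ 0.31888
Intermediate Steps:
X(a, S) = -168 + 56*a (X(a, S) = (-3 + a)*56 = -168 + 56*a)
(X(-131, -16) + sqrt(11807 + 15690))/(-41176 + 18164) = ((-168 + 56*(-131)) + sqrt(11807 + 15690))/(-41176 + 18164) = ((-168 - 7336) + sqrt(27497))/(-23012) = (-7504 + sqrt(27497))*(-1/23012) = 1876/5753 - sqrt(27497)/23012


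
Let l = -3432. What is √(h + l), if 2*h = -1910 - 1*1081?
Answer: 3*I*√2190/2 ≈ 70.196*I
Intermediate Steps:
h = -2991/2 (h = (-1910 - 1*1081)/2 = (-1910 - 1081)/2 = (½)*(-2991) = -2991/2 ≈ -1495.5)
√(h + l) = √(-2991/2 - 3432) = √(-9855/2) = 3*I*√2190/2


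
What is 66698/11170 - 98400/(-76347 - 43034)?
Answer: 4530800969/666742885 ≈ 6.7954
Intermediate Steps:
66698/11170 - 98400/(-76347 - 43034) = 66698*(1/11170) - 98400/(-119381) = 33349/5585 - 98400*(-1/119381) = 33349/5585 + 98400/119381 = 4530800969/666742885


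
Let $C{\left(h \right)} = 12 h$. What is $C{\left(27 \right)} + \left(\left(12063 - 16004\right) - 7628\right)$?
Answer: $-11245$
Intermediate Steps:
$C{\left(27 \right)} + \left(\left(12063 - 16004\right) - 7628\right) = 12 \cdot 27 + \left(\left(12063 - 16004\right) - 7628\right) = 324 - 11569 = -11245$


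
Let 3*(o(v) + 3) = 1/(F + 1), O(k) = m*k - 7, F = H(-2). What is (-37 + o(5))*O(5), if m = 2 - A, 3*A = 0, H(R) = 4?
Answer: -599/5 ≈ -119.80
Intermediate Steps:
A = 0 (A = (⅓)*0 = 0)
F = 4
m = 2 (m = 2 - 1*0 = 2 + 0 = 2)
O(k) = -7 + 2*k (O(k) = 2*k - 7 = -7 + 2*k)
o(v) = -44/15 (o(v) = -3 + 1/(3*(4 + 1)) = -3 + (⅓)/5 = -3 + (⅓)*(⅕) = -3 + 1/15 = -44/15)
(-37 + o(5))*O(5) = (-37 - 44/15)*(-7 + 2*5) = -599*(-7 + 10)/15 = -599/15*3 = -599/5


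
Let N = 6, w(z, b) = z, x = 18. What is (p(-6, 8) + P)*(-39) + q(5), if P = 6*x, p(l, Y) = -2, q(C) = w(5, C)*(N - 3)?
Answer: -4119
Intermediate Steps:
q(C) = 15 (q(C) = 5*(6 - 3) = 5*3 = 15)
P = 108 (P = 6*18 = 108)
(p(-6, 8) + P)*(-39) + q(5) = (-2 + 108)*(-39) + 15 = 106*(-39) + 15 = -4134 + 15 = -4119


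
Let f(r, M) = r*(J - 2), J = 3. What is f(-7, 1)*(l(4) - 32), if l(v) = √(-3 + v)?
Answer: 217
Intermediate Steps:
f(r, M) = r (f(r, M) = r*(3 - 2) = r*1 = r)
f(-7, 1)*(l(4) - 32) = -7*(√(-3 + 4) - 32) = -7*(√1 - 32) = -7*(1 - 32) = -7*(-31) = 217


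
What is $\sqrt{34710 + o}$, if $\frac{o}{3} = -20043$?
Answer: $i \sqrt{25419} \approx 159.43 i$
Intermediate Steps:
$o = -60129$ ($o = 3 \left(-20043\right) = -60129$)
$\sqrt{34710 + o} = \sqrt{34710 - 60129} = \sqrt{-25419} = i \sqrt{25419}$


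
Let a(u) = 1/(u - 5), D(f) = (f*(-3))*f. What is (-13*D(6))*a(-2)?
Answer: -1404/7 ≈ -200.57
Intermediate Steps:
D(f) = -3*f² (D(f) = (-3*f)*f = -3*f²)
a(u) = 1/(-5 + u)
(-13*D(6))*a(-2) = (-(-39)*6²)/(-5 - 2) = -(-39)*36/(-7) = -13*(-108)*(-⅐) = 1404*(-⅐) = -1404/7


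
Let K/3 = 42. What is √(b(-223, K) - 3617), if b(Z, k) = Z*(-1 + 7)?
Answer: I*√4955 ≈ 70.392*I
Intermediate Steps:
K = 126 (K = 3*42 = 126)
b(Z, k) = 6*Z (b(Z, k) = Z*6 = 6*Z)
√(b(-223, K) - 3617) = √(6*(-223) - 3617) = √(-1338 - 3617) = √(-4955) = I*√4955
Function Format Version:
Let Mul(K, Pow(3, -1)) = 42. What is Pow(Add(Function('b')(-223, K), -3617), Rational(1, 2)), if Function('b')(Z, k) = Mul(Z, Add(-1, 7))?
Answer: Mul(I, Pow(4955, Rational(1, 2))) ≈ Mul(70.392, I)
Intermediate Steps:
K = 126 (K = Mul(3, 42) = 126)
Function('b')(Z, k) = Mul(6, Z) (Function('b')(Z, k) = Mul(Z, 6) = Mul(6, Z))
Pow(Add(Function('b')(-223, K), -3617), Rational(1, 2)) = Pow(Add(Mul(6, -223), -3617), Rational(1, 2)) = Pow(Add(-1338, -3617), Rational(1, 2)) = Pow(-4955, Rational(1, 2)) = Mul(I, Pow(4955, Rational(1, 2)))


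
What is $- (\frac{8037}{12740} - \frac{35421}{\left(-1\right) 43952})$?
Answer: $- \frac{201126441}{139987120} \approx -1.4368$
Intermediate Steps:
$- (\frac{8037}{12740} - \frac{35421}{\left(-1\right) 43952}) = - (8037 \cdot \frac{1}{12740} - \frac{35421}{-43952}) = - (\frac{8037}{12740} - - \frac{35421}{43952}) = - (\frac{8037}{12740} + \frac{35421}{43952}) = \left(-1\right) \frac{201126441}{139987120} = - \frac{201126441}{139987120}$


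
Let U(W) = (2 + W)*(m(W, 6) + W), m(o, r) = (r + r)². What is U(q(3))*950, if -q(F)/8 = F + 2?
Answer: -3754400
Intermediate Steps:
q(F) = -16 - 8*F (q(F) = -8*(F + 2) = -8*(2 + F) = -16 - 8*F)
m(o, r) = 4*r² (m(o, r) = (2*r)² = 4*r²)
U(W) = (2 + W)*(144 + W) (U(W) = (2 + W)*(4*6² + W) = (2 + W)*(4*36 + W) = (2 + W)*(144 + W))
U(q(3))*950 = (288 + (-16 - 8*3)² + 146*(-16 - 8*3))*950 = (288 + (-16 - 24)² + 146*(-16 - 24))*950 = (288 + (-40)² + 146*(-40))*950 = (288 + 1600 - 5840)*950 = -3952*950 = -3754400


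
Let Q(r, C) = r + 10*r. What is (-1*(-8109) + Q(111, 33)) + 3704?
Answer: 13034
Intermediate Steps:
Q(r, C) = 11*r
(-1*(-8109) + Q(111, 33)) + 3704 = (-1*(-8109) + 11*111) + 3704 = (8109 + 1221) + 3704 = 9330 + 3704 = 13034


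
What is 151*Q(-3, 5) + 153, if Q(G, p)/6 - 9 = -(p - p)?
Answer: 8307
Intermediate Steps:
Q(G, p) = 54 (Q(G, p) = 54 + 6*(-(p - p)) = 54 + 6*(-1*0) = 54 + 6*0 = 54 + 0 = 54)
151*Q(-3, 5) + 153 = 151*54 + 153 = 8154 + 153 = 8307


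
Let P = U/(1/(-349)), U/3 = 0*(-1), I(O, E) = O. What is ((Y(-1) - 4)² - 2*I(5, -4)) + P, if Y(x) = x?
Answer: 15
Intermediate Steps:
U = 0 (U = 3*(0*(-1)) = 3*0 = 0)
P = 0 (P = 0/(1/(-349)) = 0/(-1/349) = 0*(-349) = 0)
((Y(-1) - 4)² - 2*I(5, -4)) + P = ((-1 - 4)² - 2*5) + 0 = ((-5)² - 10) + 0 = (25 - 10) + 0 = 15 + 0 = 15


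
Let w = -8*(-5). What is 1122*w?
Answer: 44880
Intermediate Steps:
w = 40
1122*w = 1122*40 = 44880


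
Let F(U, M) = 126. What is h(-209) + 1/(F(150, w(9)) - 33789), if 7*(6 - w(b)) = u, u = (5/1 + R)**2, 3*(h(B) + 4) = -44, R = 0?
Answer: -209459/11221 ≈ -18.667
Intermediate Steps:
h(B) = -56/3 (h(B) = -4 + (1/3)*(-44) = -4 - 44/3 = -56/3)
u = 25 (u = (5/1 + 0)**2 = (5*1 + 0)**2 = (5 + 0)**2 = 5**2 = 25)
w(b) = 17/7 (w(b) = 6 - 1/7*25 = 6 - 25/7 = 17/7)
h(-209) + 1/(F(150, w(9)) - 33789) = -56/3 + 1/(126 - 33789) = -56/3 + 1/(-33663) = -56/3 - 1/33663 = -209459/11221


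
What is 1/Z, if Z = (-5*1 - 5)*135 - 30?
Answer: -1/1380 ≈ -0.00072464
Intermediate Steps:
Z = -1380 (Z = (-5 - 5)*135 - 30 = -10*135 - 30 = -1350 - 30 = -1380)
1/Z = 1/(-1380) = -1/1380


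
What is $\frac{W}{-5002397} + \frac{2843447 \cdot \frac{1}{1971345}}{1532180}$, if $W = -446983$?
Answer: $\frac{1350106432107946759}{15109516942050893700} \approx 0.089355$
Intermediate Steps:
$\frac{W}{-5002397} + \frac{2843447 \cdot \frac{1}{1971345}}{1532180} = - \frac{446983}{-5002397} + \frac{2843447 \cdot \frac{1}{1971345}}{1532180} = \left(-446983\right) \left(- \frac{1}{5002397}\right) + 2843447 \cdot \frac{1}{1971345} \cdot \frac{1}{1532180} = \frac{446983}{5002397} + \frac{2843447}{1971345} \cdot \frac{1}{1532180} = \frac{446983}{5002397} + \frac{2843447}{3020455382100} = \frac{1350106432107946759}{15109516942050893700}$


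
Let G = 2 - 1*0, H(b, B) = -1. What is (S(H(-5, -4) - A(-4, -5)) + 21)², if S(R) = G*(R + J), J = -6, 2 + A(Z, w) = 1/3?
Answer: 961/9 ≈ 106.78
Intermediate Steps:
A(Z, w) = -5/3 (A(Z, w) = -2 + 1/3 = -2 + ⅓ = -5/3)
G = 2 (G = 2 + 0 = 2)
S(R) = -12 + 2*R (S(R) = 2*(R - 6) = 2*(-6 + R) = -12 + 2*R)
(S(H(-5, -4) - A(-4, -5)) + 21)² = ((-12 + 2*(-1 - 1*(-5/3))) + 21)² = ((-12 + 2*(-1 + 5/3)) + 21)² = ((-12 + 2*(⅔)) + 21)² = ((-12 + 4/3) + 21)² = (-32/3 + 21)² = (31/3)² = 961/9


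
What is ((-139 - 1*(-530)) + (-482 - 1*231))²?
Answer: 103684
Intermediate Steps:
((-139 - 1*(-530)) + (-482 - 1*231))² = ((-139 + 530) + (-482 - 231))² = (391 - 713)² = (-322)² = 103684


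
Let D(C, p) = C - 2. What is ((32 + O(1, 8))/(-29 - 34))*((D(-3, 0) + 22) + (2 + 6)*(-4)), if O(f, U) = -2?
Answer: 50/7 ≈ 7.1429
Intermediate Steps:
D(C, p) = -2 + C
((32 + O(1, 8))/(-29 - 34))*((D(-3, 0) + 22) + (2 + 6)*(-4)) = ((32 - 2)/(-29 - 34))*(((-2 - 3) + 22) + (2 + 6)*(-4)) = (30/(-63))*((-5 + 22) + 8*(-4)) = (30*(-1/63))*(17 - 32) = -10/21*(-15) = 50/7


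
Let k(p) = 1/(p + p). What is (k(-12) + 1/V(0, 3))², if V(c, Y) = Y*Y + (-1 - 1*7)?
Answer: 529/576 ≈ 0.91840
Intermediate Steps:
V(c, Y) = -8 + Y² (V(c, Y) = Y² + (-1 - 7) = Y² - 8 = -8 + Y²)
k(p) = 1/(2*p)
(k(-12) + 1/V(0, 3))² = ((½)/(-12) + 1/(-8 + 3²))² = ((½)*(-1/12) + 1/(-8 + 9))² = (-1/24 + 1/1)² = (-1/24 + 1)² = (23/24)² = 529/576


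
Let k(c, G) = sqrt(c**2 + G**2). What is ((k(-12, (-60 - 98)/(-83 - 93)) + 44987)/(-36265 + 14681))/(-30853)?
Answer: 44987/665931152 + sqrt(1121377)/58601941376 ≈ 6.7573e-5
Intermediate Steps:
k(c, G) = sqrt(G**2 + c**2)
((k(-12, (-60 - 98)/(-83 - 93)) + 44987)/(-36265 + 14681))/(-30853) = ((sqrt(((-60 - 98)/(-83 - 93))**2 + (-12)**2) + 44987)/(-36265 + 14681))/(-30853) = ((sqrt((-158/(-176))**2 + 144) + 44987)/(-21584))*(-1/30853) = ((sqrt((-158*(-1/176))**2 + 144) + 44987)*(-1/21584))*(-1/30853) = ((sqrt((79/88)**2 + 144) + 44987)*(-1/21584))*(-1/30853) = ((sqrt(6241/7744 + 144) + 44987)*(-1/21584))*(-1/30853) = ((sqrt(1121377/7744) + 44987)*(-1/21584))*(-1/30853) = ((sqrt(1121377)/88 + 44987)*(-1/21584))*(-1/30853) = ((44987 + sqrt(1121377)/88)*(-1/21584))*(-1/30853) = (-44987/21584 - sqrt(1121377)/1899392)*(-1/30853) = 44987/665931152 + sqrt(1121377)/58601941376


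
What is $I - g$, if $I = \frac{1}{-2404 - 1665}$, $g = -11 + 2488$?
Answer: $- \frac{10078914}{4069} \approx -2477.0$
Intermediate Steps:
$g = 2477$
$I = - \frac{1}{4069}$ ($I = \frac{1}{-4069} = - \frac{1}{4069} \approx -0.00024576$)
$I - g = - \frac{1}{4069} - 2477 = - \frac{10078914}{4069}$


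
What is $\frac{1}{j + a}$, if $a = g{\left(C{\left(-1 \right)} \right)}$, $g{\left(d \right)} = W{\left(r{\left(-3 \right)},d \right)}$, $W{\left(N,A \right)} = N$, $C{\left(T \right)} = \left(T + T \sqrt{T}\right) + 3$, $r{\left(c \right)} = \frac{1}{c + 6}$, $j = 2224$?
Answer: $\frac{3}{6673} \approx 0.00044957$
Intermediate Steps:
$r{\left(c \right)} = \frac{1}{6 + c}$
$C{\left(T \right)} = 3 + T + T^{\frac{3}{2}}$ ($C{\left(T \right)} = \left(T + T^{\frac{3}{2}}\right) + 3 = 3 + T + T^{\frac{3}{2}}$)
$g{\left(d \right)} = \frac{1}{3}$ ($g{\left(d \right)} = \frac{1}{6 - 3} = \frac{1}{3}$)
$a = \frac{1}{3} \approx 0.33333$
$\frac{1}{j + a} = \frac{1}{2224 + \frac{1}{3}} = \frac{1}{\frac{6673}{3}} = \frac{3}{6673}$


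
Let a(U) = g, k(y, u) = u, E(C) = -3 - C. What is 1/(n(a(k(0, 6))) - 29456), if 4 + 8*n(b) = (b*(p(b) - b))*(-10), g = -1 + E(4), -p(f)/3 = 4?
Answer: -2/58993 ≈ -3.3902e-5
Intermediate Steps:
p(f) = -12 (p(f) = -3*4 = -12)
g = -8 (g = -1 + (-3 - 1*4) = -1 + (-3 - 4) = -1 - 7 = -8)
a(U) = -8
n(b) = -½ - 5*b*(-12 - b)/4 (n(b) = -½ + ((b*(-12 - b))*(-10))/8 = -½ + (-10*b*(-12 - b))/8 = -½ - 5*b*(-12 - b)/4)
1/(n(a(k(0, 6))) - 29456) = 1/((-½ + 15*(-8) + (5/4)*(-8)²) - 29456) = 1/((-½ - 120 + (5/4)*64) - 29456) = 1/((-½ - 120 + 80) - 29456) = 1/(-81/2 - 29456) = 1/(-58993/2) = -2/58993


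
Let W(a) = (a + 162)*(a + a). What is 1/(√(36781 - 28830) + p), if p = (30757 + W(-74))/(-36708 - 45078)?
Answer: 161145682/5909280596523 + 743216644*√7951/5909280596523 ≈ 0.011242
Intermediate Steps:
W(a) = 2*a*(162 + a) (W(a) = (162 + a)*(2*a) = 2*a*(162 + a))
p = -5911/27262 (p = (30757 + 2*(-74)*(162 - 74))/(-36708 - 45078) = (30757 + 2*(-74)*88)/(-81786) = (30757 - 13024)*(-1/81786) = 17733*(-1/81786) = -5911/27262 ≈ -0.21682)
1/(√(36781 - 28830) + p) = 1/(√(36781 - 28830) - 5911/27262) = 1/(√7951 - 5911/27262) = 1/(-5911/27262 + √7951)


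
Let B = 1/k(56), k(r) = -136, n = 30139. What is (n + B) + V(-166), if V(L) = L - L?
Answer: 4098903/136 ≈ 30139.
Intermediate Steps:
V(L) = 0
B = -1/136 (B = 1/(-136) = -1/136 ≈ -0.0073529)
(n + B) + V(-166) = (30139 - 1/136) + 0 = 4098903/136 + 0 = 4098903/136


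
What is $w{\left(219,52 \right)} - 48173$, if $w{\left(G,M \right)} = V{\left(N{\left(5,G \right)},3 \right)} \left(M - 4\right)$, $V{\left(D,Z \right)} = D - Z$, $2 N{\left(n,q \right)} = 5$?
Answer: $-48197$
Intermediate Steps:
$N{\left(n,q \right)} = \frac{5}{2}$ ($N{\left(n,q \right)} = \frac{1}{2} \cdot 5 = \frac{5}{2}$)
$w{\left(G,M \right)} = 2 - \frac{M}{2}$ ($w{\left(G,M \right)} = \left(\frac{5}{2} - 3\right) \left(M - 4\right) = \left(\frac{5}{2} - 3\right) \left(-4 + M\right) = - \frac{-4 + M}{2} = 2 - \frac{M}{2}$)
$w{\left(219,52 \right)} - 48173 = \left(2 - 26\right) - 48173 = -24 - 48173 = -48197$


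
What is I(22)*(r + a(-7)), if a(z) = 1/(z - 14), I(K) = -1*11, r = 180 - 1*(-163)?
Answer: -79222/21 ≈ -3772.5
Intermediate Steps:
r = 343 (r = 180 + 163 = 343)
I(K) = -11
a(z) = 1/(-14 + z)
I(22)*(r + a(-7)) = -11*(343 + 1/(-14 - 7)) = -11*(343 + 1/(-21)) = -11*(343 - 1/21) = -11*7202/21 = -79222/21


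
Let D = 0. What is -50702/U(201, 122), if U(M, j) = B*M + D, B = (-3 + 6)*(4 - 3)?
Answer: -50702/603 ≈ -84.083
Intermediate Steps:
B = 3 (B = 3*1 = 3)
U(M, j) = 3*M (U(M, j) = 3*M + 0 = 3*M)
-50702/U(201, 122) = -50702/(3*201) = -50702/603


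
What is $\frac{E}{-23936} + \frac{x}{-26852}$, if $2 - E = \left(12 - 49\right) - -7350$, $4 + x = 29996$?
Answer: $- \frac{130393385}{160682368} \approx -0.8115$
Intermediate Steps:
$x = 29992$ ($x = -4 + 29996 = 29992$)
$E = -7311$ ($E = 2 - \left(\left(12 - 49\right) - -7350\right) = 2 - \left(\left(12 - 49\right) + 7350\right) = 2 - \left(-37 + 7350\right) = 2 - 7313 = -7311$)
$\frac{E}{-23936} + \frac{x}{-26852} = - \frac{7311}{-23936} + \frac{29992}{-26852} = \left(-7311\right) \left(- \frac{1}{23936}\right) + 29992 \left(- \frac{1}{26852}\right) = \frac{7311}{23936} - \frac{7498}{6713} = - \frac{130393385}{160682368}$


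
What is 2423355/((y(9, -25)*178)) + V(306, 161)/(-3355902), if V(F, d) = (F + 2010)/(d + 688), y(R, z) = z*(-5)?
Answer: 230150933803543/2113127591850 ≈ 108.91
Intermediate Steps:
y(R, z) = -5*z
V(F, d) = (2010 + F)/(688 + d)
2423355/((y(9, -25)*178)) + V(306, 161)/(-3355902) = 2423355/((-5*(-25)*178)) + ((2010 + 306)/(688 + 161))/(-3355902) = 2423355/((125*178)) + (2316/849)*(-1/3355902) = 2423355/22250 + ((1/849)*2316)*(-1/3355902) = 2423355*(1/22250) + (772/283)*(-1/3355902) = 484671/4450 - 386/474860133 = 230150933803543/2113127591850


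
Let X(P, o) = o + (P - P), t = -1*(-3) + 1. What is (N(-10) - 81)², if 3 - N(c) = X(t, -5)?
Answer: 5329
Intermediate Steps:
t = 4 (t = 3 + 1 = 4)
X(P, o) = o (X(P, o) = o + 0 = o)
N(c) = 8 (N(c) = 3 - 1*(-5) = 3 + 5 = 8)
(N(-10) - 81)² = (8 - 81)² = (-73)² = 5329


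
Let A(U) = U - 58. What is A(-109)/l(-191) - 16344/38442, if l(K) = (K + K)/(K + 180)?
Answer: -12810227/2447474 ≈ -5.2341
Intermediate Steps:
A(U) = -58 + U
l(K) = 2*K/(180 + K) (l(K) = (2*K)/(180 + K) = 2*K/(180 + K))
A(-109)/l(-191) - 16344/38442 = (-58 - 109)/((2*(-191)/(180 - 191))) - 16344/38442 = -167/(2*(-191)/(-11)) - 16344*1/38442 = -167/(2*(-191)*(-1/11)) - 2724/6407 = -167/382/11 - 2724/6407 = -167*11/382 - 2724/6407 = -1837/382 - 2724/6407 = -12810227/2447474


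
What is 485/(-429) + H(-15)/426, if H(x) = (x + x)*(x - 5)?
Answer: 8465/30459 ≈ 0.27791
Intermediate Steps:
H(x) = 2*x*(-5 + x) (H(x) = (2*x)*(-5 + x) = 2*x*(-5 + x))
485/(-429) + H(-15)/426 = 485/(-429) + (2*(-15)*(-5 - 15))/426 = 485*(-1/429) + (2*(-15)*(-20))*(1/426) = -485/429 + 600*(1/426) = -485/429 + 100/71 = 8465/30459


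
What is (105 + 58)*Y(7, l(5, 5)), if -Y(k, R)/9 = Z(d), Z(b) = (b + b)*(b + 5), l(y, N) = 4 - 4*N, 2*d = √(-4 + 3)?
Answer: 1467/2 - 7335*I ≈ 733.5 - 7335.0*I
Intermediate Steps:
d = I/2 (d = √(-4 + 3)/2 = √(-1)/2 = I/2 ≈ 0.5*I)
Z(b) = 2*b*(5 + b) (Z(b) = (2*b)*(5 + b) = 2*b*(5 + b))
Y(k, R) = -9*I*(5 + I/2) (Y(k, R) = -18*I/2*(5 + I/2) = -9*I*(5 + I/2))
(105 + 58)*Y(7, l(5, 5)) = (105 + 58)*(9/2 - 45*I) = 163*(9/2 - 45*I) = 1467/2 - 7335*I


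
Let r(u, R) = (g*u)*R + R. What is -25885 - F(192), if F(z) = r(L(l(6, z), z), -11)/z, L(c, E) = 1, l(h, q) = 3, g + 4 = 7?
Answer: -1242469/48 ≈ -25885.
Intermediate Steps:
g = 3 (g = -4 + 7 = 3)
r(u, R) = R + 3*R*u (r(u, R) = (3*u)*R + R = 3*R*u + R = R + 3*R*u)
F(z) = -44/z (F(z) = (-11*(1 + 3*1))/z = (-11*(1 + 3))/z = (-11*4)/z = -44/z)
-25885 - F(192) = -25885 - (-44)/192 = -25885 - 1*(-11/48) = -25885 + 11/48 = -1242469/48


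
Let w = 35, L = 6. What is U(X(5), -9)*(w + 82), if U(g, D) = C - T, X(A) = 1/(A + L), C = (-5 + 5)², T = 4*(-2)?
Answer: 936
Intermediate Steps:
T = -8
C = 0 (C = 0² = 0)
X(A) = 1/(6 + A) (X(A) = 1/(A + 6) = 1/(6 + A))
U(g, D) = 8 (U(g, D) = 0 - 1*(-8) = 0 + 8 = 8)
U(X(5), -9)*(w + 82) = 8*(35 + 82) = 8*117 = 936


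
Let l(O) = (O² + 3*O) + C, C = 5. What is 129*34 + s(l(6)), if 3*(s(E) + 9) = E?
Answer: 13190/3 ≈ 4396.7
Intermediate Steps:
l(O) = 5 + O² + 3*O (l(O) = (O² + 3*O) + 5 = 5 + O² + 3*O)
s(E) = -9 + E/3
129*34 + s(l(6)) = 129*34 + (-9 + (5 + 6² + 3*6)/3) = 4386 + (-9 + (5 + 36 + 18)/3) = 4386 + (-9 + (⅓)*59) = 4386 + (-9 + 59/3) = 4386 + 32/3 = 13190/3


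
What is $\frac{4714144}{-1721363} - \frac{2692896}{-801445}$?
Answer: $\frac{857324399168}{1379577769535} \approx 0.62144$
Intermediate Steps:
$\frac{4714144}{-1721363} - \frac{2692896}{-801445} = 4714144 \left(- \frac{1}{1721363}\right) - - \frac{2692896}{801445} = - \frac{4714144}{1721363} + \frac{2692896}{801445} = \frac{857324399168}{1379577769535}$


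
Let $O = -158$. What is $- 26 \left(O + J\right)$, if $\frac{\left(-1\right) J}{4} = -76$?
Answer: $-3796$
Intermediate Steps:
$J = 304$ ($J = \left(-4\right) \left(-76\right) = 304$)
$- 26 \left(O + J\right) = - 26 \left(-158 + 304\right) = \left(-26\right) 146 = -3796$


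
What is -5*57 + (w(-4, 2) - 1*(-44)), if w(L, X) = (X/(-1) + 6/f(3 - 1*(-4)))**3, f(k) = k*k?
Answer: -29132097/117649 ≈ -247.62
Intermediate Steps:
f(k) = k**2
w(L, X) = (6/49 - X)**3 (w(L, X) = (X/(-1) + 6/((3 - 1*(-4))**2))**3 = (X*(-1) + 6/((3 + 4)**2))**3 = (-X + 6/(7**2))**3 = (-X + 6/49)**3 = (6/49 - X)**3)
-5*57 + (w(-4, 2) - 1*(-44)) = -5*57 + (-(-6 + 49*2)**3/117649 - 1*(-44)) = -285 + (-(-6 + 98)**3/117649 + 44) = -285 + (-1/117649*92**3 + 44) = -285 + (-1/117649*778688 + 44) = -285 + (-778688/117649 + 44) = -285 + 4397868/117649 = -29132097/117649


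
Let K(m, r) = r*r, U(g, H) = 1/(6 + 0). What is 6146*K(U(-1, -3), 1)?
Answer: 6146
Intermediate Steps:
U(g, H) = ⅙ (U(g, H) = 1/6 = ⅙)
K(m, r) = r²
6146*K(U(-1, -3), 1) = 6146*1² = 6146*1 = 6146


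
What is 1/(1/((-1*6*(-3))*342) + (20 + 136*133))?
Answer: 6156/111472849 ≈ 5.5224e-5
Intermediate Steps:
1/(1/((-1*6*(-3))*342) + (20 + 136*133)) = 1/(1/(-6*(-3)*342) + (20 + 18088)) = 1/(1/(18*342) + 18108) = 1/(1/6156 + 18108) = 1/(111472849/6156) = 6156/111472849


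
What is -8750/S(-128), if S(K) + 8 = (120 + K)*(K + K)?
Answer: -875/204 ≈ -4.2892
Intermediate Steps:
S(K) = -8 + 2*K*(120 + K) (S(K) = -8 + (120 + K)*(K + K) = -8 + (120 + K)*(2*K) = -8 + 2*K*(120 + K))
-8750/S(-128) = -8750/(-8 + 2*(-128)**2 + 240*(-128)) = -8750/(-8 + 2*16384 - 30720) = -8750/(-8 + 32768 - 30720) = -8750/2040 = -8750*1/2040 = -875/204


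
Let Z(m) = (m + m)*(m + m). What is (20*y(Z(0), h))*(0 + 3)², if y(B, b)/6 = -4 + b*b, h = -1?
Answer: -3240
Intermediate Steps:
Z(m) = 4*m² (Z(m) = (2*m)*(2*m) = 4*m²)
y(B, b) = -24 + 6*b² (y(B, b) = 6*(-4 + b*b) = 6*(-4 + b²) = -24 + 6*b²)
(20*y(Z(0), h))*(0 + 3)² = (20*(-24 + 6*(-1)²))*(0 + 3)² = (20*(-24 + 6*1))*3² = (20*(-24 + 6))*9 = (20*(-18))*9 = -360*9 = -3240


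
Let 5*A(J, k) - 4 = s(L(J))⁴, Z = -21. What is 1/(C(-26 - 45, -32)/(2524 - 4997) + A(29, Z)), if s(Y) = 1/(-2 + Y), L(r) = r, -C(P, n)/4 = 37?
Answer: 1314253593/1130056637 ≈ 1.1630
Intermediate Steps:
C(P, n) = -148 (C(P, n) = -4*37 = -148)
A(J, k) = ⅘ + 1/(5*(-2 + J)⁴) (A(J, k) = ⅘ + (1/(-2 + J))⁴/5 = ⅘ + 1/(5*(-2 + J)⁴))
1/(C(-26 - 45, -32)/(2524 - 4997) + A(29, Z)) = 1/(-148/(2524 - 4997) + (⅘ + 1/(5*(-2 + 29)⁴))) = 1/(-148/(-2473) + (⅘ + (⅕)/27⁴)) = 1/(-148*(-1/2473) + (⅘ + (⅕)*(1/531441))) = 1/(148/2473 + (⅘ + 1/2657205)) = 1/(148/2473 + 425153/531441) = 1/(1130056637/1314253593) = 1314253593/1130056637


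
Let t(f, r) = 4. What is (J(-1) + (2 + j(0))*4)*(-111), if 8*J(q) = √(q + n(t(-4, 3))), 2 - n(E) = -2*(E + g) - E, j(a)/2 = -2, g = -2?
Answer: 6771/8 ≈ 846.38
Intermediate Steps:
j(a) = -4 (j(a) = 2*(-2) = -4)
n(E) = -2 + 3*E (n(E) = 2 - (-2*(E - 2) - E) = 2 - (-2*(-2 + E) - E) = 2 - ((4 - 2*E) - E) = 2 - (4 - 3*E) = 2 + (-4 + 3*E) = -2 + 3*E)
J(q) = √(10 + q)/8 (J(q) = √(q + (-2 + 3*4))/8 = √(q + (-2 + 12))/8 = √(q + 10)/8 = √(10 + q)/8)
(J(-1) + (2 + j(0))*4)*(-111) = (√(10 - 1)/8 + (2 - 4)*4)*(-111) = (√9/8 - 2*4)*(-111) = ((⅛)*3 - 8)*(-111) = (3/8 - 8)*(-111) = -61/8*(-111) = 6771/8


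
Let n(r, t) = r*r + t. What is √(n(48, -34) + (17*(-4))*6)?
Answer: 7*√38 ≈ 43.151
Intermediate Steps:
n(r, t) = t + r² (n(r, t) = r² + t = t + r²)
√(n(48, -34) + (17*(-4))*6) = √((-34 + 48²) + (17*(-4))*6) = √((-34 + 2304) - 68*6) = √(2270 - 408) = √1862 = 7*√38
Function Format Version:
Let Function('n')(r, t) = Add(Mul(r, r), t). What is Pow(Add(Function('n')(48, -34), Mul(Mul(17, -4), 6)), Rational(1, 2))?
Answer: Mul(7, Pow(38, Rational(1, 2))) ≈ 43.151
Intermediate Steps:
Function('n')(r, t) = Add(t, Pow(r, 2)) (Function('n')(r, t) = Add(Pow(r, 2), t) = Add(t, Pow(r, 2)))
Pow(Add(Function('n')(48, -34), Mul(Mul(17, -4), 6)), Rational(1, 2)) = Pow(Add(Add(-34, Pow(48, 2)), Mul(Mul(17, -4), 6)), Rational(1, 2)) = Pow(Add(Add(-34, 2304), Mul(-68, 6)), Rational(1, 2)) = Pow(Add(2270, -408), Rational(1, 2)) = Pow(1862, Rational(1, 2)) = Mul(7, Pow(38, Rational(1, 2)))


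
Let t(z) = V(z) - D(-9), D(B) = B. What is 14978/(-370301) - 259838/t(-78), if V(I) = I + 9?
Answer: 48108686279/11109030 ≈ 4330.6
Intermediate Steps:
V(I) = 9 + I
t(z) = 18 + z (t(z) = (9 + z) - 1*(-9) = (9 + z) + 9 = 18 + z)
14978/(-370301) - 259838/t(-78) = 14978/(-370301) - 259838/(18 - 78) = 14978*(-1/370301) - 259838/(-60) = -14978/370301 - 259838*(-1/60) = -14978/370301 + 129919/30 = 48108686279/11109030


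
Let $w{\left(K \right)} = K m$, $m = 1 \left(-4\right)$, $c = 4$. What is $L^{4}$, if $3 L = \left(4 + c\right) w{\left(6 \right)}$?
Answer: $16777216$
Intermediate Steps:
$m = -4$
$w{\left(K \right)} = - 4 K$ ($w{\left(K \right)} = K \left(-4\right) = - 4 K$)
$L = -64$ ($L = \frac{\left(4 + 4\right) \left(\left(-4\right) 6\right)}{3} = \frac{8 \left(-24\right)}{3} = \frac{1}{3} \left(-192\right) = -64$)
$L^{4} = \left(-64\right)^{4} = 16777216$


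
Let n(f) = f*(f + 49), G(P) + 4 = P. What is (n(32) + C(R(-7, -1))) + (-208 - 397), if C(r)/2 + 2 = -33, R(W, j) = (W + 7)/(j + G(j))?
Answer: 1917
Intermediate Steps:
G(P) = -4 + P
n(f) = f*(49 + f)
R(W, j) = (7 + W)/(-4 + 2*j) (R(W, j) = (W + 7)/(j + (-4 + j)) = (7 + W)/(-4 + 2*j))
C(r) = -70 (C(r) = -4 + 2*(-33) = -4 - 66 = -70)
(n(32) + C(R(-7, -1))) + (-208 - 397) = (32*(49 + 32) - 70) + (-208 - 397) = (32*81 - 70) - 605 = (2592 - 70) - 605 = 2522 - 605 = 1917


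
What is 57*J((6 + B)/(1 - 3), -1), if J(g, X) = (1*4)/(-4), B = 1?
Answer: -57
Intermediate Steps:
J(g, X) = -1 (J(g, X) = 4*(-1/4) = -1)
57*J((6 + B)/(1 - 3), -1) = 57*(-1) = -57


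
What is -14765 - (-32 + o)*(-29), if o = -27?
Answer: -16476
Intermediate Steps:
-14765 - (-32 + o)*(-29) = -14765 - (-32 - 27)*(-29) = -14765 - (-59)*(-29) = -14765 - 1*1711 = -14765 - 1711 = -16476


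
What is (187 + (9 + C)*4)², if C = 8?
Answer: 65025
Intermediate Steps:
(187 + (9 + C)*4)² = (187 + (9 + 8)*4)² = (187 + 17*4)² = (187 + 68)² = 255² = 65025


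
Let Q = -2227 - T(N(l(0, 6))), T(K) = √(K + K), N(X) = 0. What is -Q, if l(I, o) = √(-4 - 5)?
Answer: 2227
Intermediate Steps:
l(I, o) = 3*I (l(I, o) = √(-9) = 3*I)
T(K) = √2*√K (T(K) = √(2*K) = √2*√K)
Q = -2227 (Q = -2227 - √2*√0 = -2227 - √2*0 = -2227 - 1*0 = -2227 + 0 = -2227)
-Q = -1*(-2227) = 2227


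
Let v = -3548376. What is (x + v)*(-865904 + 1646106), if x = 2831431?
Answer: -559361922890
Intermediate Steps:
(x + v)*(-865904 + 1646106) = (2831431 - 3548376)*(-865904 + 1646106) = -716945*780202 = -559361922890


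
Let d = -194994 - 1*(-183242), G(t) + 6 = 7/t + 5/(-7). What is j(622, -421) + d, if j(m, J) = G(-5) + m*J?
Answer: -9576774/35 ≈ -2.7362e+5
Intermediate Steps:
G(t) = -47/7 + 7/t (G(t) = -6 + (7/t + 5/(-7)) = -6 + (7/t + 5*(-1/7)) = -6 + (7/t - 5/7) = -6 + (-5/7 + 7/t) = -47/7 + 7/t)
d = -11752 (d = -194994 + 183242 = -11752)
j(m, J) = -284/35 + J*m (j(m, J) = (-47/7 + 7/(-5)) + m*J = (-47/7 + 7*(-1/5)) + J*m = (-47/7 - 7/5) + J*m = -284/35 + J*m)
j(622, -421) + d = (-284/35 - 421*622) - 11752 = (-284/35 - 261862) - 11752 = -9165454/35 - 11752 = -9576774/35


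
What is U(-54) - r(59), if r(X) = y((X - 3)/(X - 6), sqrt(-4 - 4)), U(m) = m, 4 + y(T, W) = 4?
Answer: -54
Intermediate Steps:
y(T, W) = 0 (y(T, W) = -4 + 4 = 0)
r(X) = 0
U(-54) - r(59) = -54 - 1*0 = -54 + 0 = -54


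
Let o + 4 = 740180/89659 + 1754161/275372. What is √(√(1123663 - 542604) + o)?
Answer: √(1619283607905491383779 + 152393817281549777476*√581059)/12344789074 ≈ 27.801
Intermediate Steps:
o = 262342855467/24689578148 (o = -4 + (740180/89659 + 1754161/275372) = -4 + 361101168059/24689578148 = 262342855467/24689578148 ≈ 10.626)
√(√(1123663 - 542604) + o) = √(√(1123663 - 542604) + 262342855467/24689578148) = √(√581059 + 262342855467/24689578148) = √(262342855467/24689578148 + √581059)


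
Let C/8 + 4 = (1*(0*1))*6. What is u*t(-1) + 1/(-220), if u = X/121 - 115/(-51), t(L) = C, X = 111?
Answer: -12529201/123420 ≈ -101.52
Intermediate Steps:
C = -32 (C = -32 + 8*((1*(0*1))*6) = -32 + 8*((1*0)*6) = -32 + 8*(0*6) = -32 + 8*0 = -32 + 0 = -32)
t(L) = -32
u = 19576/6171 (u = 111/121 - 115/(-51) = 111*(1/121) - 115*(-1/51) = 111/121 + 115/51 = 19576/6171 ≈ 3.1723)
u*t(-1) + 1/(-220) = (19576/6171)*(-32) + 1/(-220) = -626432/6171 - 1/220 = -12529201/123420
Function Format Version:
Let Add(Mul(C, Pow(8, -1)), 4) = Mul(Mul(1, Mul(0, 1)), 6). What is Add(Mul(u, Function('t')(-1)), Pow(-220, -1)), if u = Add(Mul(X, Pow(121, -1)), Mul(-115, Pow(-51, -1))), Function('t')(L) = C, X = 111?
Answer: Rational(-12529201, 123420) ≈ -101.52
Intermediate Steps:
C = -32 (C = Add(-32, Mul(8, Mul(Mul(1, Mul(0, 1)), 6))) = Add(-32, Mul(8, Mul(Mul(1, 0), 6))) = Add(-32, Mul(8, Mul(0, 6))) = Add(-32, Mul(8, 0)) = Add(-32, 0) = -32)
Function('t')(L) = -32
u = Rational(19576, 6171) (u = Add(Mul(111, Pow(121, -1)), Mul(-115, Pow(-51, -1))) = Add(Mul(111, Rational(1, 121)), Mul(-115, Rational(-1, 51))) = Add(Rational(111, 121), Rational(115, 51)) = Rational(19576, 6171) ≈ 3.1723)
Add(Mul(u, Function('t')(-1)), Pow(-220, -1)) = Add(Mul(Rational(19576, 6171), -32), Pow(-220, -1)) = Add(Rational(-626432, 6171), Rational(-1, 220)) = Rational(-12529201, 123420)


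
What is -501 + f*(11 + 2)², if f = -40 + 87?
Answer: 7442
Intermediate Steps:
f = 47
-501 + f*(11 + 2)² = -501 + 47*(11 + 2)² = -501 + 47*13² = -501 + 47*169 = -501 + 7943 = 7442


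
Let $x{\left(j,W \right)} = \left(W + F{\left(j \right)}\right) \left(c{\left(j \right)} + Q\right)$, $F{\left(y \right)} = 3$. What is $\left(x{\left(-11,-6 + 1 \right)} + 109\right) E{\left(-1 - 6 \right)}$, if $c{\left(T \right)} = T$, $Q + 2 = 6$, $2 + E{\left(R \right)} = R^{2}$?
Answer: $5781$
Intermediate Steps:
$E{\left(R \right)} = -2 + R^{2}$
$Q = 4$ ($Q = -2 + 6 = 4$)
$x{\left(j,W \right)} = \left(3 + W\right) \left(4 + j\right)$ ($x{\left(j,W \right)} = \left(W + 3\right) \left(j + 4\right) = \left(3 + W\right) \left(4 + j\right)$)
$\left(x{\left(-11,-6 + 1 \right)} + 109\right) E{\left(-1 - 6 \right)} = \left(\left(12 + 3 \left(-11\right) + 4 \left(-6 + 1\right) + \left(-6 + 1\right) \left(-11\right)\right) + 109\right) \left(-2 + \left(-1 - 6\right)^{2}\right) = \left(\left(12 - 33 + 4 \left(-5\right) - -55\right) + 109\right) \left(-2 + \left(-1 - 6\right)^{2}\right) = \left(\left(12 - 33 - 20 + 55\right) + 109\right) \left(-2 + \left(-7\right)^{2}\right) = \left(14 + 109\right) \left(-2 + 49\right) = 123 \cdot 47 = 5781$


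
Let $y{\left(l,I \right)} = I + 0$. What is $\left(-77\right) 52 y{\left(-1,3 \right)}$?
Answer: $-12012$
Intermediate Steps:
$y{\left(l,I \right)} = I$
$\left(-77\right) 52 y{\left(-1,3 \right)} = \left(-77\right) 52 \cdot 3 = \left(-4004\right) 3 = -12012$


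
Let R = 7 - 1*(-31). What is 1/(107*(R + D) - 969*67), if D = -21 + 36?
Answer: -1/59252 ≈ -1.6877e-5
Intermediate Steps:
D = 15
R = 38 (R = 7 + 31 = 38)
1/(107*(R + D) - 969*67) = 1/(107*(38 + 15) - 969*67) = 1/(107*53 - 64923) = 1/(5671 - 64923) = 1/(-59252) = -1/59252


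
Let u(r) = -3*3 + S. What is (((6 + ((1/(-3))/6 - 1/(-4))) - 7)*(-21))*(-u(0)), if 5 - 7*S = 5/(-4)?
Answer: 6583/48 ≈ 137.15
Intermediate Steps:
S = 25/28 (S = 5/7 - 5/(7*(-4)) = 5/7 - 5*(-1)/(7*4) = 5/7 - ⅐*(-5/4) = 5/7 + 5/28 = 25/28 ≈ 0.89286)
u(r) = -227/28 (u(r) = -3*3 + 25/28 = -9 + 25/28 = -227/28)
(((6 + ((1/(-3))/6 - 1/(-4))) - 7)*(-21))*(-u(0)) = (((6 + ((1/(-3))/6 - 1/(-4))) - 7)*(-21))*(-1*(-227/28)) = (((6 + ((1*(-⅓))*(⅙) - 1*(-¼))) - 7)*(-21))*(227/28) = (((6 + (-⅓*⅙ + ¼)) - 7)*(-21))*(227/28) = (((6 + (-1/18 + ¼)) - 7)*(-21))*(227/28) = (((6 + 7/36) - 7)*(-21))*(227/28) = ((223/36 - 7)*(-21))*(227/28) = -29/36*(-21)*(227/28) = (203/12)*(227/28) = 6583/48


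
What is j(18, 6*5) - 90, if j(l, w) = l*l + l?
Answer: 252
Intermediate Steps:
j(l, w) = l + l² (j(l, w) = l² + l = l + l²)
j(18, 6*5) - 90 = 18*(1 + 18) - 90 = 18*19 - 90 = 342 - 90 = 252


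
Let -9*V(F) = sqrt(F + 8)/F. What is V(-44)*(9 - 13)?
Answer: -2*I/33 ≈ -0.060606*I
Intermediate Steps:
V(F) = -sqrt(8 + F)/(9*F) (V(F) = -sqrt(F + 8)/(9*F) = -sqrt(8 + F)/(9*F))
V(-44)*(9 - 13) = (-1/9*sqrt(8 - 44)/(-44))*(9 - 13) = -1/9*(-1/44)*sqrt(-36)*(-4) = -1/9*(-1/44)*6*I*(-4) = (I/66)*(-4) = -2*I/33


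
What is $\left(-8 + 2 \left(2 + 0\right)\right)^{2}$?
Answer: $16$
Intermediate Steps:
$\left(-8 + 2 \left(2 + 0\right)\right)^{2} = \left(-8 + 2 \cdot 2\right)^{2} = \left(-8 + 4\right)^{2} = \left(-4\right)^{2} = 16$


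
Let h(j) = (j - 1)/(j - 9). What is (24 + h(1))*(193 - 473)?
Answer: -6720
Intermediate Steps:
h(j) = (-1 + j)/(-9 + j)
(24 + h(1))*(193 - 473) = (24 + (-1 + 1)/(-9 + 1))*(193 - 473) = (24 + 0/(-8))*(-280) = (24 - ⅛*0)*(-280) = (24 + 0)*(-280) = 24*(-280) = -6720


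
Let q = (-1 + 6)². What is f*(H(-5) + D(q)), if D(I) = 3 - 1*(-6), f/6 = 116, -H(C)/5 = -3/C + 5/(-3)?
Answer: 9976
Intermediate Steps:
H(C) = 25/3 + 15/C (H(C) = -5*(-3/C + 5/(-3)) = -5*(-3/C + 5*(-⅓)) = -5*(-3/C - 5/3) = -5*(-5/3 - 3/C) = 25/3 + 15/C)
f = 696 (f = 6*116 = 696)
q = 25 (q = 5² = 25)
D(I) = 9 (D(I) = 3 + 6 = 9)
f*(H(-5) + D(q)) = 696*((25/3 + 15/(-5)) + 9) = 696*((25/3 + 15*(-⅕)) + 9) = 696*((25/3 - 3) + 9) = 696*(16/3 + 9) = 696*(43/3) = 9976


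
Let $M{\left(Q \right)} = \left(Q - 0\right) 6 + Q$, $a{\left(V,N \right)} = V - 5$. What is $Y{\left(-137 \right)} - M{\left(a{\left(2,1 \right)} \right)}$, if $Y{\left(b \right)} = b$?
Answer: $-116$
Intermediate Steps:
$a{\left(V,N \right)} = -5 + V$ ($a{\left(V,N \right)} = V - 5 = -5 + V$)
$M{\left(Q \right)} = 7 Q$ ($M{\left(Q \right)} = \left(Q + 0\right) 6 + Q = Q 6 + Q = 6 Q + Q = 7 Q$)
$Y{\left(-137 \right)} - M{\left(a{\left(2,1 \right)} \right)} = -137 - 7 \left(-5 + 2\right) = -137 - 7 \left(-3\right) = -137 - -21 = -137 + 21 = -116$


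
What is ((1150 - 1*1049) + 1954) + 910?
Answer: 2965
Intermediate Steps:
((1150 - 1*1049) + 1954) + 910 = ((1150 - 1049) + 1954) + 910 = (101 + 1954) + 910 = 2055 + 910 = 2965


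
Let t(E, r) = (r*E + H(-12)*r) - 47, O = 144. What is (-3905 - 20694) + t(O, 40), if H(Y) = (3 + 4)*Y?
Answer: -22246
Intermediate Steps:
H(Y) = 7*Y
t(E, r) = -47 - 84*r + E*r (t(E, r) = (r*E + (7*(-12))*r) - 47 = (E*r - 84*r) - 47 = (-84*r + E*r) - 47 = -47 - 84*r + E*r)
(-3905 - 20694) + t(O, 40) = (-3905 - 20694) + (-47 - 84*40 + 144*40) = -24599 + (-47 - 3360 + 5760) = -24599 + 2353 = -22246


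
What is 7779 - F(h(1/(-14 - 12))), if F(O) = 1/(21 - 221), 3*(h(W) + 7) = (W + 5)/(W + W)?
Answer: 1555801/200 ≈ 7779.0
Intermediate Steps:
h(W) = -7 + (5 + W)/(6*W) (h(W) = -7 + ((W + 5)/(W + W))/3 = -7 + ((5 + W)/((2*W)))/3 = -7 + ((5 + W)*(1/(2*W)))/3 = -7 + ((5 + W)/(2*W))/3 = -7 + (5 + W)/(6*W))
F(O) = -1/200 (F(O) = 1/(-200) = -1/200)
7779 - F(h(1/(-14 - 12))) = 7779 - 1*(-1/200) = 7779 + 1/200 = 1555801/200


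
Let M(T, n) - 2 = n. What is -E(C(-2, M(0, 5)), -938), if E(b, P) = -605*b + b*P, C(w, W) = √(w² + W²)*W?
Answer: 10801*√53 ≈ 78633.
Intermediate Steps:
M(T, n) = 2 + n
C(w, W) = W*√(W² + w²) (C(w, W) = √(W² + w²)*W = W*√(W² + w²))
E(b, P) = -605*b + P*b
-E(C(-2, M(0, 5)), -938) = -(2 + 5)*√((2 + 5)² + (-2)²)*(-605 - 938) = -7*√(7² + 4)*(-1543) = -7*√(49 + 4)*(-1543) = -7*√53*(-1543) = -(-10801)*√53 = 10801*√53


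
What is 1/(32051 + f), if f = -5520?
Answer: 1/26531 ≈ 3.7692e-5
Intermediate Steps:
1/(32051 + f) = 1/(32051 - 5520) = 1/26531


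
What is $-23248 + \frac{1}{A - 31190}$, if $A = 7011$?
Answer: $- \frac{562113393}{24179} \approx -23248.0$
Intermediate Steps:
$-23248 + \frac{1}{A - 31190} = -23248 + \frac{1}{7011 - 31190} = -23248 + \frac{1}{-24179} = -23248 - \frac{1}{24179} = - \frac{562113393}{24179}$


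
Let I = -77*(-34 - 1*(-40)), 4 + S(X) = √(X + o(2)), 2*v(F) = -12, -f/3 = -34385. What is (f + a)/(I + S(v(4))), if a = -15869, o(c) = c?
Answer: -10168819/54290 - 43643*I/54290 ≈ -187.31 - 0.80389*I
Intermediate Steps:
f = 103155 (f = -3*(-34385) = 103155)
v(F) = -6 (v(F) = (½)*(-12) = -6)
S(X) = -4 + √(2 + X) (S(X) = -4 + √(X + 2) = -4 + √(2 + X))
I = -462 (I = -77*(-34 + 40) = -77*6 = -462)
(f + a)/(I + S(v(4))) = (103155 - 15869)/(-462 + (-4 + √(2 - 6))) = 87286/(-462 + (-4 + √(-4))) = 87286/(-462 + (-4 + 2*I)) = 87286/(-466 + 2*I) = 87286*((-466 - 2*I)/217160) = 43643*(-466 - 2*I)/108580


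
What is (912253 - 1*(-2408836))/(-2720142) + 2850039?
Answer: 7752507464449/2720142 ≈ 2.8500e+6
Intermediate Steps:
(912253 - 1*(-2408836))/(-2720142) + 2850039 = (912253 + 2408836)*(-1/2720142) + 2850039 = 3321089*(-1/2720142) + 2850039 = -3321089/2720142 + 2850039 = 7752507464449/2720142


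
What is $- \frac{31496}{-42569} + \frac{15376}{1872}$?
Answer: $\frac{44593841}{4980573} \approx 8.9536$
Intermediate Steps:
$- \frac{31496}{-42569} + \frac{15376}{1872} = \left(-31496\right) \left(- \frac{1}{42569}\right) + 15376 \cdot \frac{1}{1872} = \frac{31496}{42569} + \frac{961}{117} = \frac{44593841}{4980573}$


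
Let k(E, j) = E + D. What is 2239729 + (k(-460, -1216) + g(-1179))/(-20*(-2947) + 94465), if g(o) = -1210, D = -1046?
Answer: 49083660647/21915 ≈ 2.2397e+6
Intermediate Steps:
k(E, j) = -1046 + E (k(E, j) = E - 1046 = -1046 + E)
2239729 + (k(-460, -1216) + g(-1179))/(-20*(-2947) + 94465) = 2239729 + ((-1046 - 460) - 1210)/(-20*(-2947) + 94465) = 2239729 + (-1506 - 1210)/(58940 + 94465) = 2239729 - 2716/153405 = 2239729 - 2716*1/153405 = 2239729 - 388/21915 = 49083660647/21915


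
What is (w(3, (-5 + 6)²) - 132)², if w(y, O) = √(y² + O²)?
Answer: (132 - √10)² ≈ 16599.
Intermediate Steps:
w(y, O) = √(O² + y²)
(w(3, (-5 + 6)²) - 132)² = (√(((-5 + 6)²)² + 3²) - 132)² = (√((1²)² + 9) - 132)² = (√(1² + 9) - 132)² = (√(1 + 9) - 132)² = (√10 - 132)² = (-132 + √10)²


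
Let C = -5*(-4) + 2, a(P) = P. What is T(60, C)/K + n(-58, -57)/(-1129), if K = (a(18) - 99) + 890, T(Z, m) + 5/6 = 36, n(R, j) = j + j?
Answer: 791575/5480166 ≈ 0.14444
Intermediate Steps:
C = 22 (C = 20 + 2 = 22)
n(R, j) = 2*j
T(Z, m) = 211/6 (T(Z, m) = -⅚ + 36 = 211/6)
K = 809 (K = (18 - 99) + 890 = -81 + 890 = 809)
T(60, C)/K + n(-58, -57)/(-1129) = (211/6)/809 + (2*(-57))/(-1129) = (211/6)*(1/809) - 114*(-1/1129) = 211/4854 + 114/1129 = 791575/5480166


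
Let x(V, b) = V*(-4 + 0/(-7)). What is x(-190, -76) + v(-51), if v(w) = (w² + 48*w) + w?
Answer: 862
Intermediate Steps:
v(w) = w² + 49*w
x(V, b) = -4*V (x(V, b) = V*(-4 + 0*(-⅐)) = V*(-4 + 0) = V*(-4) = -4*V)
x(-190, -76) + v(-51) = -4*(-190) - 51*(49 - 51) = 760 - 51*(-2) = 760 + 102 = 862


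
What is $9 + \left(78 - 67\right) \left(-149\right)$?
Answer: $-1630$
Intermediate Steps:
$9 + \left(78 - 67\right) \left(-149\right) = 9 + 11 \left(-149\right) = 9 - 1639 = -1630$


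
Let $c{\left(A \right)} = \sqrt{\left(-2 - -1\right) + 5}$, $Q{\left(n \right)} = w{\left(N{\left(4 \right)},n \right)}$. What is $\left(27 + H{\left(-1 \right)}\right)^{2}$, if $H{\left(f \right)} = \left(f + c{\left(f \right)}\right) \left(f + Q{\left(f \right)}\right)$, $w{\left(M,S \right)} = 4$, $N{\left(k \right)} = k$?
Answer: $900$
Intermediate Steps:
$Q{\left(n \right)} = 4$
$c{\left(A \right)} = 2$ ($c{\left(A \right)} = \sqrt{\left(-2 + 1\right) + 5} = \sqrt{-1 + 5} = \sqrt{4} = 2$)
$H{\left(f \right)} = \left(2 + f\right) \left(4 + f\right)$ ($H{\left(f \right)} = \left(f + 2\right) \left(f + 4\right) = \left(2 + f\right) \left(4 + f\right)$)
$\left(27 + H{\left(-1 \right)}\right)^{2} = \left(27 + \left(8 + \left(-1\right)^{2} + 6 \left(-1\right)\right)\right)^{2} = \left(27 + \left(8 + 1 - 6\right)\right)^{2} = \left(27 + 3\right)^{2} = 30^{2} = 900$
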